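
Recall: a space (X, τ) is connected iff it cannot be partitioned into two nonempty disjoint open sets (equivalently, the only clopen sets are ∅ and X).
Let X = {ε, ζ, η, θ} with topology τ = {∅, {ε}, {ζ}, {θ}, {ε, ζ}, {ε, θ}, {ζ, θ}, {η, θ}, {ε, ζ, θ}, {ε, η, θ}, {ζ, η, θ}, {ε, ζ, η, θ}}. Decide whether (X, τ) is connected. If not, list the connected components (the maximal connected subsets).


(X, τ) is disconnected; components = [{ε}, {ζ}, {η, θ}].

Find clopen sets (U ∈ τ with X ∖ U ∈ τ):
  U = ∅, X ∖ U = {ε, ζ, η, θ} — both open, so U is clopen.
  U = {ε}, X ∖ U = {ζ, η, θ} — both open, so U is clopen.
  U = {ζ}, X ∖ U = {ε, η, θ} — both open, so U is clopen.
  U = {ε, ζ}, X ∖ U = {η, θ} — both open, so U is clopen.
  U = {η, θ}, X ∖ U = {ε, ζ} — both open, so U is clopen.
  U = {ε, η, θ}, X ∖ U = {ζ} — both open, so U is clopen.
  U = {ζ, η, θ}, X ∖ U = {ε} — both open, so U is clopen.
  U = {ε, ζ, η, θ}, X ∖ U = ∅ — both open, so U is clopen.
Nontrivial clopen(s) exist: e.g. {ζ}. So (X, τ) is disconnected.
Compute connected components by grouping points that agree on all clopens:
  component: {ε}
  component: {ζ}
  component: {η, θ}


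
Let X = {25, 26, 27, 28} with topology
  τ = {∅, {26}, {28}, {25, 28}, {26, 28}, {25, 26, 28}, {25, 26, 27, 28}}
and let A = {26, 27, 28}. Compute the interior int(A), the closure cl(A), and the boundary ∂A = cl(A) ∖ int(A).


int(A) = {26, 28}, cl(A) = {25, 26, 27, 28}, ∂A = {25, 27}.

Closed sets in (X, τ) are complements of opens:
  closed(X, τ) = {∅, {27}, {25, 27}, {26, 27}, {25, 26, 27}, {25, 27, 28}, {25, 26, 27, 28}}.
int(A) = ⋃ {U ∈ τ : U ⊆ A}. Opens contained in A: ∅, {26}, {28}, {26, 28}.
Taking the union of these: int(A) = {26, 28}.
cl(A) = ⋂ {C closed : A ⊆ C}. Closed sets containing A: {25, 26, 27, 28}.
Intersecting these: cl(A) = {25, 26, 27, 28}.
∂A = cl(A) ∖ int(A) = {25, 26, 27, 28} ∖ {26, 28} = {25, 27}.


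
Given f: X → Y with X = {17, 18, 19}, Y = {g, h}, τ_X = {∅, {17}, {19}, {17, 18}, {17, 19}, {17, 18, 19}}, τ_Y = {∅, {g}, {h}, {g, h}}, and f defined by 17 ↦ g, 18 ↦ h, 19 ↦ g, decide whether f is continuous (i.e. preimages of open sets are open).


f is NOT continuous.

Compute f^{-1}(U) for each U ∈ τ_Y:
  U = ∅: f^{-1}(U) = ∅ ∈ τ_X ✓.
  U = {g}: f^{-1}(U) = {17, 19} ∈ τ_X ✓.
  U = {h}: f^{-1}(U) = {18} ∉ τ_X ✗.
  U = {g, h}: f^{-1}(U) = {17, 18, 19} ∈ τ_X ✓.
Found U = {h} with f^{-1}(U) = {18} not in τ_X. Therefore f is NOT continuous.


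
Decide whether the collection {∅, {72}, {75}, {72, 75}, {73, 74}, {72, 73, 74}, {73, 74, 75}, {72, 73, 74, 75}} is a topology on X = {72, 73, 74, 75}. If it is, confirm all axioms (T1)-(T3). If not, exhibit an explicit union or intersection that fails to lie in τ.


τ IS a topology on X.

Axiom (T1): ∅ ∈ τ? Yes; X ∈ τ? Yes.
Axiom (T2/T3): check pairwise unions and intersections of members of τ.
All pairwise intersections and unions checked — each lies in τ. Therefore τ satisfies (T1), (T2), (T3): it IS a topology on X.


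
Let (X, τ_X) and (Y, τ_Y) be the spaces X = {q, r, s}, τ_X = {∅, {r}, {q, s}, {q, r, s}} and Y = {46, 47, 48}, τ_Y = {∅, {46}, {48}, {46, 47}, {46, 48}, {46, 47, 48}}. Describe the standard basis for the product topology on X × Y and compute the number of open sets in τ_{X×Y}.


Basis B = {∅ × ∅, {r} × {46}, {r} × {48}, {q, s} × {46}, {q, s} × {48}, {r} × {46, 47}, {r} × {46, 48}, {q, r, s} × {46}, {q, r, s} × {48}, {r} × {46, 47, 48}, {q, s} × {46, 47}, {q, s} × {46, 48}, {q, s} × {46, 47, 48}, {q, r, s} × {46, 47}, {q, r, s} × {46, 48}, {q, r, s} × {46, 47, 48}}; |τ_{X×Y}| = 36.

Enumerate products U × V with U ∈ τ_X, V ∈ τ_Y (deduplicated):
  ∅ × ∅ = {} (∅)
  {r} × {46} = {(r,46)}
  {r} × {48} = {(r,48)}
  {q, s} × {46} = {(q,46), (s,46)}
  {q, s} × {48} = {(q,48), (s,48)}
  {r} × {46, 47} = {(r,46), (r,47)}
  {r} × {46, 48} = {(r,46), (r,48)}
  {q, r, s} × {46} = {(q,46), (r,46), (s,46)}
  {q, r, s} × {48} = {(q,48), (r,48), (s,48)}
  {r} × {46, 47, 48} = {(r,46), (r,47), (r,48)}
  {q, s} × {46, 47} = {(q,46), (q,47), (s,46), (s,47)}
  {q, s} × {46, 48} = {(q,46), (q,48), (s,46), (s,48)}
  {q, s} × {46, 47, 48} = {(q,46), (q,47), (q,48), (s,46), (s,47), (s,48)}
  {q, r, s} × {46, 47} = {(q,46), (q,47), (r,46), (r,47), (s,46), (s,47)}
  {q, r, s} × {46, 48} = {(q,46), (q,48), (r,46), (r,48), (s,46), (s,48)}
  {q, r, s} × {46, 47, 48} = {(q,46), (q,47), (q,48), (r,46), (r,47), (r,48), (s,46), (s,47), (s,48)}
These 16 distinct sets form the basis B.
Close under arbitrary unions to get τ_{X×Y}; counting gives |τ_{X×Y}| = 36.


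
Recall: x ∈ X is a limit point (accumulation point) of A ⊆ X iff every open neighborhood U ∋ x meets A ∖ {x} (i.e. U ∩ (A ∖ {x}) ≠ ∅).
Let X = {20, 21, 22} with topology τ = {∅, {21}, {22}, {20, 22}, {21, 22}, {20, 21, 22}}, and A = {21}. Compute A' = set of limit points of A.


A' = ∅

For each x ∈ X, list the open sets U ∈ τ with x ∈ U, then check whether U ∩ (A ∖ {x}) ≠ ∅ for every such U.
  x = 20: open {20, 22} ∋ x has {20, 22} ∩ (A ∖ {20}) = ∅, so x is NOT a limit point.
  x = 21: open {21} ∋ x has {21} ∩ (A ∖ {21}) = ∅, so x is NOT a limit point.
  x = 22: open {22} ∋ x has {22} ∩ (A ∖ {22}) = ∅, so x is NOT a limit point.
Collecting: A' = ∅.


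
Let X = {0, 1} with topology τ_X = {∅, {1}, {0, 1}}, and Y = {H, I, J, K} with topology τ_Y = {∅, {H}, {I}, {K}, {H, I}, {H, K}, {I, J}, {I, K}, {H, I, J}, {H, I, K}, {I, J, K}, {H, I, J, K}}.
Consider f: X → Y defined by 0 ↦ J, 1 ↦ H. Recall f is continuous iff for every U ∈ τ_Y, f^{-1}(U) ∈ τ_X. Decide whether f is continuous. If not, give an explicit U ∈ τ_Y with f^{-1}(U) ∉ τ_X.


f is NOT continuous.

Compute f^{-1}(U) for each U ∈ τ_Y:
  U = ∅: f^{-1}(U) = ∅ ∈ τ_X ✓.
  U = {H}: f^{-1}(U) = {1} ∈ τ_X ✓.
  U = {I}: f^{-1}(U) = ∅ ∈ τ_X ✓.
  U = {K}: f^{-1}(U) = ∅ ∈ τ_X ✓.
  U = {H, I}: f^{-1}(U) = {1} ∈ τ_X ✓.
  U = {H, K}: f^{-1}(U) = {1} ∈ τ_X ✓.
  U = {I, J}: f^{-1}(U) = {0} ∉ τ_X ✗.
  U = {I, K}: f^{-1}(U) = ∅ ∈ τ_X ✓.
  U = {H, I, J}: f^{-1}(U) = {0, 1} ∈ τ_X ✓.
  U = {H, I, K}: f^{-1}(U) = {1} ∈ τ_X ✓.
  U = {I, J, K}: f^{-1}(U) = {0} ∉ τ_X ✗.
  U = {H, I, J, K}: f^{-1}(U) = {0, 1} ∈ τ_X ✓.
Found U = {I, J} with f^{-1}(U) = {0} not in τ_X. Therefore f is NOT continuous.


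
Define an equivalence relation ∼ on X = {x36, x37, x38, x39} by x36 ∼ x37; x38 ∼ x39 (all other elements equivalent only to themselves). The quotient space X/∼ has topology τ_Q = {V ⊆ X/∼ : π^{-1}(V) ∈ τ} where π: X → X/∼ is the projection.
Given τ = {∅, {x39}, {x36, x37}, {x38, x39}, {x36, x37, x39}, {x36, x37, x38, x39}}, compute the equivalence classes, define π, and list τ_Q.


X/∼ = {[x36=x37], [x38=x39]}; |τ_Q| = 4.

Equivalence classes: [x36=x37], [x38=x39].
Quotient map π: X → X/∼ sends x36 ↦ [x36=x37], x37 ↦ [x36=x37], x38 ↦ [x38=x39], x39 ↦ [x38=x39].
For each subset V ⊆ X/∼, compute π^{-1}(V) ⊆ X and check whether π^{-1}(V) ∈ τ. V is open in τ_Q iff π^{-1}(V) ∈ τ.
  V = {}: π^{-1}(V) = ∅ ∈ τ ✓.
  V = {[x36=x37]}: π^{-1}(V) = {x36, x37} ∈ τ ✓.
  V = {[x38=x39]}: π^{-1}(V) = {x38, x39} ∈ τ ✓.
  V = {[x36=x37], [x38=x39]}: π^{-1}(V) = {x36, x37, x38, x39} ∈ τ ✓.
Open sets in the quotient: τ_Q = {{}, {[x36=x37]}, {[x38=x39]}, {[x36=x37], [x38=x39]}} (4 elements).


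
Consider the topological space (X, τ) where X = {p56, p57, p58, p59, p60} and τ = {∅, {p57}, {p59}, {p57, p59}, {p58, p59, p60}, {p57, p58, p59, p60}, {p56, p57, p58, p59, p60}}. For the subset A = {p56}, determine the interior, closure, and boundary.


int(A) = ∅, cl(A) = {p56}, ∂A = {p56}.

Closed sets in (X, τ) are complements of opens:
  closed(X, τ) = {∅, {p56}, {p56, p57}, {p56, p58, p60}, {p56, p57, p58, p60}, {p56, p58, p59, p60}, {p56, p57, p58, p59, p60}}.
int(A) = ⋃ {U ∈ τ : U ⊆ A}. Opens contained in A: ∅.
Taking the union of these: int(A) = ∅.
cl(A) = ⋂ {C closed : A ⊆ C}. Closed sets containing A: {p56}, {p56, p57}, {p56, p58, p60}, {p56, p57, p58, p60}, {p56, p58, p59, p60}, {p56, p57, p58, p59, p60}.
Intersecting these: cl(A) = {p56}.
∂A = cl(A) ∖ int(A) = {p56} ∖ ∅ = {p56}.


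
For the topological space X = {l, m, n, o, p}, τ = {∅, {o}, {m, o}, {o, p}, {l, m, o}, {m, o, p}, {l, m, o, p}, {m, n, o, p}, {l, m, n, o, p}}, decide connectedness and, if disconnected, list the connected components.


(X, τ) is connected.

Find clopen sets (U ∈ τ with X ∖ U ∈ τ):
  U = ∅, X ∖ U = {l, m, n, o, p} — both open, so U is clopen.
  U = {l, m, n, o, p}, X ∖ U = ∅ — both open, so U is clopen.
Only trivial clopens (∅ and X) exist, so (X, τ) is connected.
Compute connected components by grouping points that agree on all clopens:
  component: {l, m, n, o, p}


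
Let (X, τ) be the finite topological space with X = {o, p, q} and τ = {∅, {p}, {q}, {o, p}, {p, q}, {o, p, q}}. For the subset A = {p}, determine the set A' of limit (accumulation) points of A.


A' = {o}

For each x ∈ X, list the open sets U ∈ τ with x ∈ U, then check whether U ∩ (A ∖ {x}) ≠ ∅ for every such U.
  x = o: opens ∋ x are {o, p}, {o, p, q}; each meets A ∖ {o}, so x IS a limit point.
  x = p: open {p} ∋ x has {p} ∩ (A ∖ {p}) = ∅, so x is NOT a limit point.
  x = q: open {q} ∋ x has {q} ∩ (A ∖ {q}) = ∅, so x is NOT a limit point.
Collecting: A' = {o}.


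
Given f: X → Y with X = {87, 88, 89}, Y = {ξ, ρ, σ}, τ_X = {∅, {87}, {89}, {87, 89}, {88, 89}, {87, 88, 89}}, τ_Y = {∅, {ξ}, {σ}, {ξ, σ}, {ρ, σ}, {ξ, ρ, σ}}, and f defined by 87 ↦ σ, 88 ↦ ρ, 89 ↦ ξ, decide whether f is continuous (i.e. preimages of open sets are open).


f is NOT continuous.

Compute f^{-1}(U) for each U ∈ τ_Y:
  U = ∅: f^{-1}(U) = ∅ ∈ τ_X ✓.
  U = {ξ}: f^{-1}(U) = {89} ∈ τ_X ✓.
  U = {σ}: f^{-1}(U) = {87} ∈ τ_X ✓.
  U = {ξ, σ}: f^{-1}(U) = {87, 89} ∈ τ_X ✓.
  U = {ρ, σ}: f^{-1}(U) = {87, 88} ∉ τ_X ✗.
  U = {ξ, ρ, σ}: f^{-1}(U) = {87, 88, 89} ∈ τ_X ✓.
Found U = {ρ, σ} with f^{-1}(U) = {87, 88} not in τ_X. Therefore f is NOT continuous.


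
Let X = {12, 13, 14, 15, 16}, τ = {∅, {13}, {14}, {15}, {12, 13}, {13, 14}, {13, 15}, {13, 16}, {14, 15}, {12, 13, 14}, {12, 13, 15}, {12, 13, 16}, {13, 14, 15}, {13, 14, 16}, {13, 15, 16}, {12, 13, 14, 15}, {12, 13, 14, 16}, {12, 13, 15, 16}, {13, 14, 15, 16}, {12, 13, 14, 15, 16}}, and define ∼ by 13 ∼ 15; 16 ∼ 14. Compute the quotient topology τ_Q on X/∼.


X/∼ = {[12], [13=15], [14=16]}; |τ_Q| = 5.

Equivalence classes: [12], [13=15], [14=16].
Quotient map π: X → X/∼ sends 12 ↦ [12], 13 ↦ [13=15], 14 ↦ [14=16], 15 ↦ [13=15], 16 ↦ [14=16].
For each subset V ⊆ X/∼, compute π^{-1}(V) ⊆ X and check whether π^{-1}(V) ∈ τ. V is open in τ_Q iff π^{-1}(V) ∈ τ.
  V = {}: π^{-1}(V) = ∅ ∈ τ ✓.
  V = {[12]}: π^{-1}(V) = {12} ∉ τ ✗.
  V = {[13=15]}: π^{-1}(V) = {13, 15} ∈ τ ✓.
  V = {[12], [13=15]}: π^{-1}(V) = {12, 13, 15} ∈ τ ✓.
  V = {[14=16]}: π^{-1}(V) = {14, 16} ∉ τ ✗.
  V = {[12], [14=16]}: π^{-1}(V) = {12, 14, 16} ∉ τ ✗.
  V = {[13=15], [14=16]}: π^{-1}(V) = {13, 14, 15, 16} ∈ τ ✓.
  V = {[12], [13=15], [14=16]}: π^{-1}(V) = {12, 13, 14, 15, 16} ∈ τ ✓.
Open sets in the quotient: τ_Q = {{}, {[13=15]}, {[12], [13=15]}, {[13=15], [14=16]}, {[12], [13=15], [14=16]}} (5 elements).


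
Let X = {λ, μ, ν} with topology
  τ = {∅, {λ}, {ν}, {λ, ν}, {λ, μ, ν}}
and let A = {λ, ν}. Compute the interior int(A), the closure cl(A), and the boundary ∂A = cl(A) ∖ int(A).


int(A) = {λ, ν}, cl(A) = {λ, μ, ν}, ∂A = {μ}.

Closed sets in (X, τ) are complements of opens:
  closed(X, τ) = {∅, {μ}, {λ, μ}, {μ, ν}, {λ, μ, ν}}.
int(A) = ⋃ {U ∈ τ : U ⊆ A}. Opens contained in A: ∅, {λ}, {ν}, {λ, ν}.
Taking the union of these: int(A) = {λ, ν}.
cl(A) = ⋂ {C closed : A ⊆ C}. Closed sets containing A: {λ, μ, ν}.
Intersecting these: cl(A) = {λ, μ, ν}.
∂A = cl(A) ∖ int(A) = {λ, μ, ν} ∖ {λ, ν} = {μ}.


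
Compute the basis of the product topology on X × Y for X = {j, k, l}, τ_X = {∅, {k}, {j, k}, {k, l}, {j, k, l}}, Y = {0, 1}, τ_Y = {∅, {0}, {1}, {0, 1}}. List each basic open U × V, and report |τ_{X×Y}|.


Basis B = {∅ × ∅, {k} × {0}, {k} × {1}, {j, k} × {0}, {j, k} × {1}, {k} × {0, 1}, {k, l} × {0}, {k, l} × {1}, {j, k, l} × {0}, {j, k, l} × {1}, {j, k} × {0, 1}, {k, l} × {0, 1}, {j, k, l} × {0, 1}}; |τ_{X×Y}| = 25.

Enumerate products U × V with U ∈ τ_X, V ∈ τ_Y (deduplicated):
  ∅ × ∅ = {} (∅)
  {k} × {0} = {(k,0)}
  {k} × {1} = {(k,1)}
  {j, k} × {0} = {(j,0), (k,0)}
  {j, k} × {1} = {(j,1), (k,1)}
  {k} × {0, 1} = {(k,0), (k,1)}
  {k, l} × {0} = {(k,0), (l,0)}
  {k, l} × {1} = {(k,1), (l,1)}
  {j, k, l} × {0} = {(j,0), (k,0), (l,0)}
  {j, k, l} × {1} = {(j,1), (k,1), (l,1)}
  {j, k} × {0, 1} = {(j,0), (j,1), (k,0), (k,1)}
  {k, l} × {0, 1} = {(k,0), (k,1), (l,0), (l,1)}
  {j, k, l} × {0, 1} = {(j,0), (j,1), (k,0), (k,1), (l,0), (l,1)}
These 13 distinct sets form the basis B.
Close under arbitrary unions to get τ_{X×Y}; counting gives |τ_{X×Y}| = 25.


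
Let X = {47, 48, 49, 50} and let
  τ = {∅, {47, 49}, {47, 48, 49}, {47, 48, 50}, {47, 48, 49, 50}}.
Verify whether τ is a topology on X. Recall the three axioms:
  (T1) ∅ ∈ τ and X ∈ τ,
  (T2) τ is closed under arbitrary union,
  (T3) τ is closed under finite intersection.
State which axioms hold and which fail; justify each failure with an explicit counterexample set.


τ is NOT a topology on X.

Axiom (T1): ∅ ∈ τ? Yes; X ∈ τ? Yes.
Axiom (T2/T3): check pairwise unions and intersections of members of τ.
Counterexample for (T3): {47, 49} ∩ {47, 48, 50} = {47} ∉ τ. Therefore τ is NOT a topology.


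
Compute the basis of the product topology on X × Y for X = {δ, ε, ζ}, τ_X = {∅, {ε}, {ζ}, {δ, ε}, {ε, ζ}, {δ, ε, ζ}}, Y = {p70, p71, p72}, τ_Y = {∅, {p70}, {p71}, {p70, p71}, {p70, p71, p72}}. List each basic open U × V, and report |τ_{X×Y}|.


Basis B = {∅ × ∅, {ε} × {p70}, {ε} × {p71}, {ζ} × {p70}, {ζ} × {p71}, {δ, ε} × {p70}, {δ, ε} × {p71}, {ε} × {p70, p71}, {ε, ζ} × {p70}, {ε, ζ} × {p71}, {ζ} × {p70, p71}, {δ, ε, ζ} × {p70}, {δ, ε, ζ} × {p71}, {ε} × {p70, p71, p72}, {ζ} × {p70, p71, p72}, {δ, ε} × {p70, p71}, {ε, ζ} × {p70, p71}, {δ, ε} × {p70, p71, p72}, {δ, ε, ζ} × {p70, p71}, {ε, ζ} × {p70, p71, p72}, {δ, ε, ζ} × {p70, p71, p72}}; |τ_{X×Y}| = 70.

Enumerate products U × V with U ∈ τ_X, V ∈ τ_Y (deduplicated):
  ∅ × ∅ = {} (∅)
  {ε} × {p70} = {(ε,p70)}
  {ε} × {p71} = {(ε,p71)}
  {ζ} × {p70} = {(ζ,p70)}
  {ζ} × {p71} = {(ζ,p71)}
  {δ, ε} × {p70} = {(δ,p70), (ε,p70)}
  {δ, ε} × {p71} = {(δ,p71), (ε,p71)}
  {ε} × {p70, p71} = {(ε,p70), (ε,p71)}
  {ε, ζ} × {p70} = {(ε,p70), (ζ,p70)}
  {ε, ζ} × {p71} = {(ε,p71), (ζ,p71)}
  {ζ} × {p70, p71} = {(ζ,p70), (ζ,p71)}
  {δ, ε, ζ} × {p70} = {(δ,p70), (ε,p70), (ζ,p70)}
  {δ, ε, ζ} × {p71} = {(δ,p71), (ε,p71), (ζ,p71)}
  {ε} × {p70, p71, p72} = {(ε,p70), (ε,p71), (ε,p72)}
  {ζ} × {p70, p71, p72} = {(ζ,p70), (ζ,p71), (ζ,p72)}
  {δ, ε} × {p70, p71} = {(δ,p70), (δ,p71), (ε,p70), (ε,p71)}
  {ε, ζ} × {p70, p71} = {(ε,p70), (ε,p71), (ζ,p70), (ζ,p71)}
  {δ, ε} × {p70, p71, p72} = {(δ,p70), (δ,p71), (δ,p72), (ε,p70), (ε,p71), (ε,p72)}
  {δ, ε, ζ} × {p70, p71} = {(δ,p70), (δ,p71), (ε,p70), (ε,p71), (ζ,p70), (ζ,p71)}
  {ε, ζ} × {p70, p71, p72} = {(ε,p70), (ε,p71), (ε,p72), (ζ,p70), (ζ,p71), (ζ,p72)}
  {δ, ε, ζ} × {p70, p71, p72} = {(δ,p70), (δ,p71), (δ,p72), (ε,p70), (ε,p71), (ε,p72), (ζ,p70), (ζ,p71), (ζ,p72)}
These 21 distinct sets form the basis B.
Close under arbitrary unions to get τ_{X×Y}; counting gives |τ_{X×Y}| = 70.


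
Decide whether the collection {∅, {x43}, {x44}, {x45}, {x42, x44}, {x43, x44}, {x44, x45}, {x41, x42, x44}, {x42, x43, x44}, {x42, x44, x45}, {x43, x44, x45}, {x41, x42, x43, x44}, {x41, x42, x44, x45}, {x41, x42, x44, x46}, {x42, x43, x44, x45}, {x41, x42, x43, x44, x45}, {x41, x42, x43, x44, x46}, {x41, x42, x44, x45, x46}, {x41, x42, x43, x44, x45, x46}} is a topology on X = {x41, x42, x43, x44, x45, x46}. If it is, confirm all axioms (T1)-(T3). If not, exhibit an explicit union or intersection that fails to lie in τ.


τ is NOT a topology on X.

Axiom (T1): ∅ ∈ τ? Yes; X ∈ τ? Yes.
Axiom (T2/T3): check pairwise unions and intersections of members of τ.
Counterexample for (T2): {x43} ∪ {x45} = {x43, x45} ∉ τ. Therefore τ is NOT a topology.


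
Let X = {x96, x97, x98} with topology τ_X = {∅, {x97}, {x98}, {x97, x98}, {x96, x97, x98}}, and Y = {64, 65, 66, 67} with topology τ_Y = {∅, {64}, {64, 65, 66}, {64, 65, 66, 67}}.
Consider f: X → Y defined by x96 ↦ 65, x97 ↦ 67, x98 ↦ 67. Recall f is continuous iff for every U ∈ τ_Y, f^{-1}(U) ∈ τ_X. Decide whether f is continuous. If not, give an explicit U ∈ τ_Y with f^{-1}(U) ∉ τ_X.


f is NOT continuous.

Compute f^{-1}(U) for each U ∈ τ_Y:
  U = ∅: f^{-1}(U) = ∅ ∈ τ_X ✓.
  U = {64}: f^{-1}(U) = ∅ ∈ τ_X ✓.
  U = {64, 65, 66}: f^{-1}(U) = {x96} ∉ τ_X ✗.
  U = {64, 65, 66, 67}: f^{-1}(U) = {x96, x97, x98} ∈ τ_X ✓.
Found U = {64, 65, 66} with f^{-1}(U) = {x96} not in τ_X. Therefore f is NOT continuous.


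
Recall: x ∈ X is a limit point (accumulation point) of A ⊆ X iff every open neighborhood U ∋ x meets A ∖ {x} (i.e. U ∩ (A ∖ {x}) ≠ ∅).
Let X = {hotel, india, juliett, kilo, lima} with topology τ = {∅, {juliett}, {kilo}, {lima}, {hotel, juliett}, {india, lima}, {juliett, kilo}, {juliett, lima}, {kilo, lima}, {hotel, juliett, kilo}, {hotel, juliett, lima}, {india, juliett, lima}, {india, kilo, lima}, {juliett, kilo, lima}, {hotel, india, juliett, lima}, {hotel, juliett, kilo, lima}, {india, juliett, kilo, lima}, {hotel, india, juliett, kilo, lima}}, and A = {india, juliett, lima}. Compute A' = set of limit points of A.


A' = {hotel, india}

For each x ∈ X, list the open sets U ∈ τ with x ∈ U, then check whether U ∩ (A ∖ {x}) ≠ ∅ for every such U.
  x = hotel: opens ∋ x are {hotel, juliett}, {hotel, juliett, kilo}, {hotel, juliett, lima}, {hotel, india, juliett, lima}, {hotel, juliett, kilo, lima}, {hotel, india, juliett, kilo, lima}; each meets A ∖ {hotel}, so x IS a limit point.
  x = india: opens ∋ x are {india, lima}, {india, juliett, lima}, {india, kilo, lima}, {hotel, india, juliett, lima}, {india, juliett, kilo, lima}, {hotel, india, juliett, kilo, lima}; each meets A ∖ {india}, so x IS a limit point.
  x = juliett: open {juliett} ∋ x has {juliett} ∩ (A ∖ {juliett}) = ∅, so x is NOT a limit point.
  x = kilo: open {kilo} ∋ x has {kilo} ∩ (A ∖ {kilo}) = ∅, so x is NOT a limit point.
  x = lima: open {lima} ∋ x has {lima} ∩ (A ∖ {lima}) = ∅, so x is NOT a limit point.
Collecting: A' = {hotel, india}.


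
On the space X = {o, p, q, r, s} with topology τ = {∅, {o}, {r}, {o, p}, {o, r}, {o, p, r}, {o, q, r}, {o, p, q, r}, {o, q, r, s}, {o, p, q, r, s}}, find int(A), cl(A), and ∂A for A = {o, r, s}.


int(A) = {o, r}, cl(A) = {o, p, q, r, s}, ∂A = {p, q, s}.

Closed sets in (X, τ) are complements of opens:
  closed(X, τ) = {∅, {p}, {s}, {p, s}, {q, s}, {p, q, s}, {q, r, s}, {o, p, q, s}, {p, q, r, s}, {o, p, q, r, s}}.
int(A) = ⋃ {U ∈ τ : U ⊆ A}. Opens contained in A: ∅, {o}, {r}, {o, r}.
Taking the union of these: int(A) = {o, r}.
cl(A) = ⋂ {C closed : A ⊆ C}. Closed sets containing A: {o, p, q, r, s}.
Intersecting these: cl(A) = {o, p, q, r, s}.
∂A = cl(A) ∖ int(A) = {o, p, q, r, s} ∖ {o, r} = {p, q, s}.


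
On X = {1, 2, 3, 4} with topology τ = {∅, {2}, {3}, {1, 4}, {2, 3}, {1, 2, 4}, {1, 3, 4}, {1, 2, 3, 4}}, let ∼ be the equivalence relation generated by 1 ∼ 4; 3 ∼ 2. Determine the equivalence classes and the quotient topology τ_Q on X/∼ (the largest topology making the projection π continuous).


X/∼ = {[1=4], [2=3]}; |τ_Q| = 4.

Equivalence classes: [1=4], [2=3].
Quotient map π: X → X/∼ sends 1 ↦ [1=4], 2 ↦ [2=3], 3 ↦ [2=3], 4 ↦ [1=4].
For each subset V ⊆ X/∼, compute π^{-1}(V) ⊆ X and check whether π^{-1}(V) ∈ τ. V is open in τ_Q iff π^{-1}(V) ∈ τ.
  V = {}: π^{-1}(V) = ∅ ∈ τ ✓.
  V = {[1=4]}: π^{-1}(V) = {1, 4} ∈ τ ✓.
  V = {[2=3]}: π^{-1}(V) = {2, 3} ∈ τ ✓.
  V = {[1=4], [2=3]}: π^{-1}(V) = {1, 2, 3, 4} ∈ τ ✓.
Open sets in the quotient: τ_Q = {{}, {[1=4]}, {[2=3]}, {[1=4], [2=3]}} (4 elements).


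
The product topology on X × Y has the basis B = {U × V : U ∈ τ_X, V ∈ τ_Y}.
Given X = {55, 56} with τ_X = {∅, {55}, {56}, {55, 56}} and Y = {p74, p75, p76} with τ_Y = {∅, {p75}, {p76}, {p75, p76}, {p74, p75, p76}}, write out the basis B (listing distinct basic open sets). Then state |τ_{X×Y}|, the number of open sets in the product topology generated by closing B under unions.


Basis B = {∅ × ∅, {55} × {p75}, {55} × {p76}, {56} × {p75}, {56} × {p76}, {55} × {p75, p76}, {55, 56} × {p75}, {55, 56} × {p76}, {56} × {p75, p76}, {55} × {p74, p75, p76}, {56} × {p74, p75, p76}, {55, 56} × {p75, p76}, {55, 56} × {p74, p75, p76}}; |τ_{X×Y}| = 25.

Enumerate products U × V with U ∈ τ_X, V ∈ τ_Y (deduplicated):
  ∅ × ∅ = {} (∅)
  {55} × {p75} = {(55,p75)}
  {55} × {p76} = {(55,p76)}
  {56} × {p75} = {(56,p75)}
  {56} × {p76} = {(56,p76)}
  {55} × {p75, p76} = {(55,p75), (55,p76)}
  {55, 56} × {p75} = {(55,p75), (56,p75)}
  {55, 56} × {p76} = {(55,p76), (56,p76)}
  {56} × {p75, p76} = {(56,p75), (56,p76)}
  {55} × {p74, p75, p76} = {(55,p74), (55,p75), (55,p76)}
  {56} × {p74, p75, p76} = {(56,p74), (56,p75), (56,p76)}
  {55, 56} × {p75, p76} = {(55,p75), (55,p76), (56,p75), (56,p76)}
  {55, 56} × {p74, p75, p76} = {(55,p74), (55,p75), (55,p76), (56,p74), (56,p75), (56,p76)}
These 13 distinct sets form the basis B.
Close under arbitrary unions to get τ_{X×Y}; counting gives |τ_{X×Y}| = 25.


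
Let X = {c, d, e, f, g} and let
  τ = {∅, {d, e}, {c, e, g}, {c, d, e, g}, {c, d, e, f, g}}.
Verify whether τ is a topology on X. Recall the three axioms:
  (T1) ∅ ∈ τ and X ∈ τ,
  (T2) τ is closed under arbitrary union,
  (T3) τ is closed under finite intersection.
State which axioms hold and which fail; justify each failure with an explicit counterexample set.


τ is NOT a topology on X.

Axiom (T1): ∅ ∈ τ? Yes; X ∈ τ? Yes.
Axiom (T2/T3): check pairwise unions and intersections of members of τ.
Counterexample for (T3): {d, e} ∩ {c, e, g} = {e} ∉ τ. Therefore τ is NOT a topology.


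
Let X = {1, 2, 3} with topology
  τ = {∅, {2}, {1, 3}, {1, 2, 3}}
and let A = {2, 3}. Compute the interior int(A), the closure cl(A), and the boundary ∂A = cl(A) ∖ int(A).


int(A) = {2}, cl(A) = {1, 2, 3}, ∂A = {1, 3}.

Closed sets in (X, τ) are complements of opens:
  closed(X, τ) = {∅, {2}, {1, 3}, {1, 2, 3}}.
int(A) = ⋃ {U ∈ τ : U ⊆ A}. Opens contained in A: ∅, {2}.
Taking the union of these: int(A) = {2}.
cl(A) = ⋂ {C closed : A ⊆ C}. Closed sets containing A: {1, 2, 3}.
Intersecting these: cl(A) = {1, 2, 3}.
∂A = cl(A) ∖ int(A) = {1, 2, 3} ∖ {2} = {1, 3}.


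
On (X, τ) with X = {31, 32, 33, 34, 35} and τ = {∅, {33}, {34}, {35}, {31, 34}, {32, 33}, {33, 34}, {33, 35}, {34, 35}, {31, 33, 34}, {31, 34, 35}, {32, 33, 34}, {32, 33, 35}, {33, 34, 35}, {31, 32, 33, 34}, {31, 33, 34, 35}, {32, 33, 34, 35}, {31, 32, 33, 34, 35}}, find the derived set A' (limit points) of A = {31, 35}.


A' = ∅

For each x ∈ X, list the open sets U ∈ τ with x ∈ U, then check whether U ∩ (A ∖ {x}) ≠ ∅ for every such U.
  x = 31: open {31, 34} ∋ x has {31, 34} ∩ (A ∖ {31}) = ∅, so x is NOT a limit point.
  x = 32: open {32, 33} ∋ x has {32, 33} ∩ (A ∖ {32}) = ∅, so x is NOT a limit point.
  x = 33: open {33} ∋ x has {33} ∩ (A ∖ {33}) = ∅, so x is NOT a limit point.
  x = 34: open {34} ∋ x has {34} ∩ (A ∖ {34}) = ∅, so x is NOT a limit point.
  x = 35: open {35} ∋ x has {35} ∩ (A ∖ {35}) = ∅, so x is NOT a limit point.
Collecting: A' = ∅.


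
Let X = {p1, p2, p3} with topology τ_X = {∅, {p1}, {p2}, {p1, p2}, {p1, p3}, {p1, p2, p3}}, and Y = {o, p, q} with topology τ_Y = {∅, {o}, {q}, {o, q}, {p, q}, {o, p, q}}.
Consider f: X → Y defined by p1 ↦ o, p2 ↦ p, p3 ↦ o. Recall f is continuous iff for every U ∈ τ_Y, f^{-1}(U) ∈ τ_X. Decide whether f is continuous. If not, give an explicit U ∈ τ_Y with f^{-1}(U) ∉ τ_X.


f IS continuous.

Compute f^{-1}(U) for each U ∈ τ_Y:
  U = ∅: f^{-1}(U) = ∅ ∈ τ_X ✓.
  U = {o}: f^{-1}(U) = {p1, p3} ∈ τ_X ✓.
  U = {q}: f^{-1}(U) = ∅ ∈ τ_X ✓.
  U = {o, q}: f^{-1}(U) = {p1, p3} ∈ τ_X ✓.
  U = {p, q}: f^{-1}(U) = {p2} ∈ τ_X ✓.
  U = {o, p, q}: f^{-1}(U) = {p1, p2, p3} ∈ τ_X ✓.
Every preimage lies in τ_X, so f IS continuous.


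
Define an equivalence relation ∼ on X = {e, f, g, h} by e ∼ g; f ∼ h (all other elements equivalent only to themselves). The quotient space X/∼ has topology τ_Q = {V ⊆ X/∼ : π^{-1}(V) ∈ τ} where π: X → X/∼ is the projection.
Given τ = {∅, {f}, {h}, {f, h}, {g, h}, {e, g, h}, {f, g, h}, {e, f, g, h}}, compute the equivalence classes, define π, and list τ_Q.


X/∼ = {[e=g], [f=h]}; |τ_Q| = 3.

Equivalence classes: [e=g], [f=h].
Quotient map π: X → X/∼ sends e ↦ [e=g], f ↦ [f=h], g ↦ [e=g], h ↦ [f=h].
For each subset V ⊆ X/∼, compute π^{-1}(V) ⊆ X and check whether π^{-1}(V) ∈ τ. V is open in τ_Q iff π^{-1}(V) ∈ τ.
  V = {}: π^{-1}(V) = ∅ ∈ τ ✓.
  V = {[e=g]}: π^{-1}(V) = {e, g} ∉ τ ✗.
  V = {[f=h]}: π^{-1}(V) = {f, h} ∈ τ ✓.
  V = {[e=g], [f=h]}: π^{-1}(V) = {e, f, g, h} ∈ τ ✓.
Open sets in the quotient: τ_Q = {{}, {[f=h]}, {[e=g], [f=h]}} (3 elements).


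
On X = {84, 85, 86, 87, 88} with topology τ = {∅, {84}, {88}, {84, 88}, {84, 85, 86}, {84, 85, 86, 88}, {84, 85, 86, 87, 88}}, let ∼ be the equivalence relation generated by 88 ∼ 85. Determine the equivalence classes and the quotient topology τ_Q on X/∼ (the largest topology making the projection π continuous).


X/∼ = {[84], [85=88], [86], [87]}; |τ_Q| = 4.

Equivalence classes: [84], [85=88], [86], [87].
Quotient map π: X → X/∼ sends 84 ↦ [84], 85 ↦ [85=88], 86 ↦ [86], 87 ↦ [87], 88 ↦ [85=88].
For each subset V ⊆ X/∼, compute π^{-1}(V) ⊆ X and check whether π^{-1}(V) ∈ τ. V is open in τ_Q iff π^{-1}(V) ∈ τ.
  V = {}: π^{-1}(V) = ∅ ∈ τ ✓.
  V = {[84]}: π^{-1}(V) = {84} ∈ τ ✓.
  V = {[85=88]}: π^{-1}(V) = {85, 88} ∉ τ ✗.
  V = {[84], [85=88]}: π^{-1}(V) = {84, 85, 88} ∉ τ ✗.
  V = {[86]}: π^{-1}(V) = {86} ∉ τ ✗.
  V = {[84], [86]}: π^{-1}(V) = {84, 86} ∉ τ ✗.
  V = {[85=88], [86]}: π^{-1}(V) = {85, 86, 88} ∉ τ ✗.
  V = {[84], [85=88], [86]}: π^{-1}(V) = {84, 85, 86, 88} ∈ τ ✓.
  V = {[87]}: π^{-1}(V) = {87} ∉ τ ✗.
  V = {[84], [87]}: π^{-1}(V) = {84, 87} ∉ τ ✗.
  V = {[85=88], [87]}: π^{-1}(V) = {85, 87, 88} ∉ τ ✗.
  V = {[84], [85=88], [87]}: π^{-1}(V) = {84, 85, 87, 88} ∉ τ ✗.
  V = {[86], [87]}: π^{-1}(V) = {86, 87} ∉ τ ✗.
  V = {[84], [86], [87]}: π^{-1}(V) = {84, 86, 87} ∉ τ ✗.
  V = {[85=88], [86], [87]}: π^{-1}(V) = {85, 86, 87, 88} ∉ τ ✗.
  V = {[84], [85=88], [86], [87]}: π^{-1}(V) = {84, 85, 86, 87, 88} ∈ τ ✓.
Open sets in the quotient: τ_Q = {{}, {[84]}, {[84], [85=88], [86]}, {[84], [85=88], [86], [87]}} (4 elements).


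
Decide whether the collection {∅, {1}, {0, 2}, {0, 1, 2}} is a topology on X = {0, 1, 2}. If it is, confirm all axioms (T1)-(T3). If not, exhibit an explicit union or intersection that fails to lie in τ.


τ IS a topology on X.

Axiom (T1): ∅ ∈ τ? Yes; X ∈ τ? Yes.
Axiom (T2/T3): check pairwise unions and intersections of members of τ.
All pairwise intersections and unions checked — each lies in τ. Therefore τ satisfies (T1), (T2), (T3): it IS a topology on X.


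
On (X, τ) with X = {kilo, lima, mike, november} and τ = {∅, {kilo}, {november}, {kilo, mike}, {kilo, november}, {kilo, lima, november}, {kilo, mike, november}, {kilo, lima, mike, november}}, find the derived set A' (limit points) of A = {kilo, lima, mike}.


A' = {lima, mike}

For each x ∈ X, list the open sets U ∈ τ with x ∈ U, then check whether U ∩ (A ∖ {x}) ≠ ∅ for every such U.
  x = kilo: open {kilo} ∋ x has {kilo} ∩ (A ∖ {kilo}) = ∅, so x is NOT a limit point.
  x = lima: opens ∋ x are {kilo, lima, november}, {kilo, lima, mike, november}; each meets A ∖ {lima}, so x IS a limit point.
  x = mike: opens ∋ x are {kilo, mike}, {kilo, mike, november}, {kilo, lima, mike, november}; each meets A ∖ {mike}, so x IS a limit point.
  x = november: open {november} ∋ x has {november} ∩ (A ∖ {november}) = ∅, so x is NOT a limit point.
Collecting: A' = {lima, mike}.


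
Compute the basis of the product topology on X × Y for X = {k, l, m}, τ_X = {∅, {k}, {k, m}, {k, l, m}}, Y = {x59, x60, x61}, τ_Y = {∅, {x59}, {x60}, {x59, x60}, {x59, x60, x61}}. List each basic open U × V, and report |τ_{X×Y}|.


Basis B = {∅ × ∅, {k} × {x59}, {k} × {x60}, {k} × {x59, x60}, {k, m} × {x59}, {k, m} × {x60}, {k} × {x59, x60, x61}, {k, l, m} × {x59}, {k, l, m} × {x60}, {k, m} × {x59, x60}, {k, m} × {x59, x60, x61}, {k, l, m} × {x59, x60}, {k, l, m} × {x59, x60, x61}}; |τ_{X×Y}| = 30.

Enumerate products U × V with U ∈ τ_X, V ∈ τ_Y (deduplicated):
  ∅ × ∅ = {} (∅)
  {k} × {x59} = {(k,x59)}
  {k} × {x60} = {(k,x60)}
  {k} × {x59, x60} = {(k,x59), (k,x60)}
  {k, m} × {x59} = {(k,x59), (m,x59)}
  {k, m} × {x60} = {(k,x60), (m,x60)}
  {k} × {x59, x60, x61} = {(k,x59), (k,x60), (k,x61)}
  {k, l, m} × {x59} = {(k,x59), (l,x59), (m,x59)}
  {k, l, m} × {x60} = {(k,x60), (l,x60), (m,x60)}
  {k, m} × {x59, x60} = {(k,x59), (k,x60), (m,x59), (m,x60)}
  {k, m} × {x59, x60, x61} = {(k,x59), (k,x60), (k,x61), (m,x59), (m,x60), (m,x61)}
  {k, l, m} × {x59, x60} = {(k,x59), (k,x60), (l,x59), (l,x60), (m,x59), (m,x60)}
  {k, l, m} × {x59, x60, x61} = {(k,x59), (k,x60), (k,x61), (l,x59), (l,x60), (l,x61), (m,x59), (m,x60), (m,x61)}
These 13 distinct sets form the basis B.
Close under arbitrary unions to get τ_{X×Y}; counting gives |τ_{X×Y}| = 30.


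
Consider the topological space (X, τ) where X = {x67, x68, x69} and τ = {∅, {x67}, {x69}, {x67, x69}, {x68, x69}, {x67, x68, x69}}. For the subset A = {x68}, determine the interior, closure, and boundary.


int(A) = ∅, cl(A) = {x68}, ∂A = {x68}.

Closed sets in (X, τ) are complements of opens:
  closed(X, τ) = {∅, {x67}, {x68}, {x67, x68}, {x68, x69}, {x67, x68, x69}}.
int(A) = ⋃ {U ∈ τ : U ⊆ A}. Opens contained in A: ∅.
Taking the union of these: int(A) = ∅.
cl(A) = ⋂ {C closed : A ⊆ C}. Closed sets containing A: {x68}, {x67, x68}, {x68, x69}, {x67, x68, x69}.
Intersecting these: cl(A) = {x68}.
∂A = cl(A) ∖ int(A) = {x68} ∖ ∅ = {x68}.


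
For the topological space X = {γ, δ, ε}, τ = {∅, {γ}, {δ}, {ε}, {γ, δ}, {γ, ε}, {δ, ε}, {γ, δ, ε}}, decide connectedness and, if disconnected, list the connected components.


(X, τ) is disconnected; components = [{γ}, {δ}, {ε}].

Find clopen sets (U ∈ τ with X ∖ U ∈ τ):
  U = ∅, X ∖ U = {γ, δ, ε} — both open, so U is clopen.
  U = {γ}, X ∖ U = {δ, ε} — both open, so U is clopen.
  U = {δ}, X ∖ U = {γ, ε} — both open, so U is clopen.
  U = {ε}, X ∖ U = {γ, δ} — both open, so U is clopen.
  U = {γ, δ}, X ∖ U = {ε} — both open, so U is clopen.
  U = {γ, ε}, X ∖ U = {δ} — both open, so U is clopen.
  U = {δ, ε}, X ∖ U = {γ} — both open, so U is clopen.
  U = {γ, δ, ε}, X ∖ U = ∅ — both open, so U is clopen.
Nontrivial clopen(s) exist: e.g. {δ, ε}. So (X, τ) is disconnected.
Compute connected components by grouping points that agree on all clopens:
  component: {γ}
  component: {δ}
  component: {ε}


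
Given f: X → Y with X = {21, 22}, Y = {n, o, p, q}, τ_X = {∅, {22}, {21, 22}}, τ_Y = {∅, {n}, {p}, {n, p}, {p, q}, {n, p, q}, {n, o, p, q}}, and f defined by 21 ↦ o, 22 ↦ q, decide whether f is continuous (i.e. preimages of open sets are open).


f IS continuous.

Compute f^{-1}(U) for each U ∈ τ_Y:
  U = ∅: f^{-1}(U) = ∅ ∈ τ_X ✓.
  U = {n}: f^{-1}(U) = ∅ ∈ τ_X ✓.
  U = {p}: f^{-1}(U) = ∅ ∈ τ_X ✓.
  U = {n, p}: f^{-1}(U) = ∅ ∈ τ_X ✓.
  U = {p, q}: f^{-1}(U) = {22} ∈ τ_X ✓.
  U = {n, p, q}: f^{-1}(U) = {22} ∈ τ_X ✓.
  U = {n, o, p, q}: f^{-1}(U) = {21, 22} ∈ τ_X ✓.
Every preimage lies in τ_X, so f IS continuous.


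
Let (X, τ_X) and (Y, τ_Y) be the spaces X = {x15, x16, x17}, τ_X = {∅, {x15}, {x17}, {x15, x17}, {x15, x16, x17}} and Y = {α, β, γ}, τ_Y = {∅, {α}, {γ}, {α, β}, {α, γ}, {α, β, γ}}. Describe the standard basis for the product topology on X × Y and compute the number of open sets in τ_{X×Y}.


Basis B = {∅ × ∅, {x15} × {α}, {x15} × {γ}, {x17} × {α}, {x17} × {γ}, {x15} × {α, β}, {x15} × {α, γ}, {x15, x17} × {α}, {x15, x17} × {γ}, {x17} × {α, β}, {x17} × {α, γ}, {x15} × {α, β, γ}, {x15, x16, x17} × {α}, {x15, x16, x17} × {γ}, {x17} × {α, β, γ}, {x15, x17} × {α, β}, {x15, x17} × {α, γ}, {x15, x17} × {α, β, γ}, {x15, x16, x17} × {α, β}, {x15, x16, x17} × {α, γ}, {x15, x16, x17} × {α, β, γ}}; |τ_{X×Y}| = 70.

Enumerate products U × V with U ∈ τ_X, V ∈ τ_Y (deduplicated):
  ∅ × ∅ = {} (∅)
  {x15} × {α} = {(x15,α)}
  {x15} × {γ} = {(x15,γ)}
  {x17} × {α} = {(x17,α)}
  {x17} × {γ} = {(x17,γ)}
  {x15} × {α, β} = {(x15,α), (x15,β)}
  {x15} × {α, γ} = {(x15,α), (x15,γ)}
  {x15, x17} × {α} = {(x15,α), (x17,α)}
  {x15, x17} × {γ} = {(x15,γ), (x17,γ)}
  {x17} × {α, β} = {(x17,α), (x17,β)}
  {x17} × {α, γ} = {(x17,α), (x17,γ)}
  {x15} × {α, β, γ} = {(x15,α), (x15,β), (x15,γ)}
  {x15, x16, x17} × {α} = {(x15,α), (x16,α), (x17,α)}
  {x15, x16, x17} × {γ} = {(x15,γ), (x16,γ), (x17,γ)}
  {x17} × {α, β, γ} = {(x17,α), (x17,β), (x17,γ)}
  {x15, x17} × {α, β} = {(x15,α), (x15,β), (x17,α), (x17,β)}
  {x15, x17} × {α, γ} = {(x15,α), (x15,γ), (x17,α), (x17,γ)}
  {x15, x17} × {α, β, γ} = {(x15,α), (x15,β), (x15,γ), (x17,α), (x17,β), (x17,γ)}
  {x15, x16, x17} × {α, β} = {(x15,α), (x15,β), (x16,α), (x16,β), (x17,α), (x17,β)}
  {x15, x16, x17} × {α, γ} = {(x15,α), (x15,γ), (x16,α), (x16,γ), (x17,α), (x17,γ)}
  {x15, x16, x17} × {α, β, γ} = {(x15,α), (x15,β), (x15,γ), (x16,α), (x16,β), (x16,γ), (x17,α), (x17,β), (x17,γ)}
These 21 distinct sets form the basis B.
Close under arbitrary unions to get τ_{X×Y}; counting gives |τ_{X×Y}| = 70.


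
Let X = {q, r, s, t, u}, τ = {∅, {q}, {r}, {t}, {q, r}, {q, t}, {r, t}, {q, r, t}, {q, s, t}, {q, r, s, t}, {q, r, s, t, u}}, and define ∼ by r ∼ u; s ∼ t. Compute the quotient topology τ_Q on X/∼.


X/∼ = {[q], [r=u], [s=t]}; |τ_Q| = 4.

Equivalence classes: [q], [r=u], [s=t].
Quotient map π: X → X/∼ sends q ↦ [q], r ↦ [r=u], s ↦ [s=t], t ↦ [s=t], u ↦ [r=u].
For each subset V ⊆ X/∼, compute π^{-1}(V) ⊆ X and check whether π^{-1}(V) ∈ τ. V is open in τ_Q iff π^{-1}(V) ∈ τ.
  V = {}: π^{-1}(V) = ∅ ∈ τ ✓.
  V = {[q]}: π^{-1}(V) = {q} ∈ τ ✓.
  V = {[r=u]}: π^{-1}(V) = {r, u} ∉ τ ✗.
  V = {[q], [r=u]}: π^{-1}(V) = {q, r, u} ∉ τ ✗.
  V = {[s=t]}: π^{-1}(V) = {s, t} ∉ τ ✗.
  V = {[q], [s=t]}: π^{-1}(V) = {q, s, t} ∈ τ ✓.
  V = {[r=u], [s=t]}: π^{-1}(V) = {r, s, t, u} ∉ τ ✗.
  V = {[q], [r=u], [s=t]}: π^{-1}(V) = {q, r, s, t, u} ∈ τ ✓.
Open sets in the quotient: τ_Q = {{}, {[q]}, {[q], [s=t]}, {[q], [r=u], [s=t]}} (4 elements).


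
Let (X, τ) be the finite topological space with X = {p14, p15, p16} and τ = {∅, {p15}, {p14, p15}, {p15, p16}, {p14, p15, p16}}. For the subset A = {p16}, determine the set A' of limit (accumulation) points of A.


A' = ∅

For each x ∈ X, list the open sets U ∈ τ with x ∈ U, then check whether U ∩ (A ∖ {x}) ≠ ∅ for every such U.
  x = p14: open {p14, p15} ∋ x has {p14, p15} ∩ (A ∖ {p14}) = ∅, so x is NOT a limit point.
  x = p15: open {p15} ∋ x has {p15} ∩ (A ∖ {p15}) = ∅, so x is NOT a limit point.
  x = p16: open {p15, p16} ∋ x has {p15, p16} ∩ (A ∖ {p16}) = ∅, so x is NOT a limit point.
Collecting: A' = ∅.


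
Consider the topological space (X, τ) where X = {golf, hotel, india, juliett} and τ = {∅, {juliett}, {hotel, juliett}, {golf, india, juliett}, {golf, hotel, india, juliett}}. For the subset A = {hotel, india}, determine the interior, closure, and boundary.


int(A) = ∅, cl(A) = {golf, hotel, india}, ∂A = {golf, hotel, india}.

Closed sets in (X, τ) are complements of opens:
  closed(X, τ) = {∅, {hotel}, {golf, india}, {golf, hotel, india}, {golf, hotel, india, juliett}}.
int(A) = ⋃ {U ∈ τ : U ⊆ A}. Opens contained in A: ∅.
Taking the union of these: int(A) = ∅.
cl(A) = ⋂ {C closed : A ⊆ C}. Closed sets containing A: {golf, hotel, india}, {golf, hotel, india, juliett}.
Intersecting these: cl(A) = {golf, hotel, india}.
∂A = cl(A) ∖ int(A) = {golf, hotel, india} ∖ ∅ = {golf, hotel, india}.


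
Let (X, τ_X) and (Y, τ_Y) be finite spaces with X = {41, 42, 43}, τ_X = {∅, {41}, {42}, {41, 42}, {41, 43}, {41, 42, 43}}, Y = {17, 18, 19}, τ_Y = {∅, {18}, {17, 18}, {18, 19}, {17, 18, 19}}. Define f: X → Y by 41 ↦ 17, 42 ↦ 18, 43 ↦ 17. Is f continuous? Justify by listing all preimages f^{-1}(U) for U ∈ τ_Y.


f IS continuous.

Compute f^{-1}(U) for each U ∈ τ_Y:
  U = ∅: f^{-1}(U) = ∅ ∈ τ_X ✓.
  U = {18}: f^{-1}(U) = {42} ∈ τ_X ✓.
  U = {17, 18}: f^{-1}(U) = {41, 42, 43} ∈ τ_X ✓.
  U = {18, 19}: f^{-1}(U) = {42} ∈ τ_X ✓.
  U = {17, 18, 19}: f^{-1}(U) = {41, 42, 43} ∈ τ_X ✓.
Every preimage lies in τ_X, so f IS continuous.


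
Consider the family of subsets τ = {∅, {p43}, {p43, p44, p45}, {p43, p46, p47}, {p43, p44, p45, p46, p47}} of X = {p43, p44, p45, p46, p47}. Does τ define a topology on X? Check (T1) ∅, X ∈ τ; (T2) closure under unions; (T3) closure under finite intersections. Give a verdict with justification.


τ IS a topology on X.

Axiom (T1): ∅ ∈ τ? Yes; X ∈ τ? Yes.
Axiom (T2/T3): check pairwise unions and intersections of members of τ.
All pairwise intersections and unions checked — each lies in τ. Therefore τ satisfies (T1), (T2), (T3): it IS a topology on X.


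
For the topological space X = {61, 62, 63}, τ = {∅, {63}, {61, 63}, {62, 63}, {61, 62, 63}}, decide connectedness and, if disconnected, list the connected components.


(X, τ) is connected.

Find clopen sets (U ∈ τ with X ∖ U ∈ τ):
  U = ∅, X ∖ U = {61, 62, 63} — both open, so U is clopen.
  U = {61, 62, 63}, X ∖ U = ∅ — both open, so U is clopen.
Only trivial clopens (∅ and X) exist, so (X, τ) is connected.
Compute connected components by grouping points that agree on all clopens:
  component: {61, 62, 63}


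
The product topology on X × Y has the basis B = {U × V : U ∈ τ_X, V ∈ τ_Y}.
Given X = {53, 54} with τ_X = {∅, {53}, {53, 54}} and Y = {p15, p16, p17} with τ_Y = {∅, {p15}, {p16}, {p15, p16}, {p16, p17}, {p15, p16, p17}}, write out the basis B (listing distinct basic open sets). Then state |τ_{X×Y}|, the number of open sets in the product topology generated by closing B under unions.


Basis B = {∅ × ∅, {53} × {p15}, {53} × {p16}, {53} × {p15, p16}, {53, 54} × {p15}, {53} × {p16, p17}, {53, 54} × {p16}, {53} × {p15, p16, p17}, {53, 54} × {p15, p16}, {53, 54} × {p16, p17}, {53, 54} × {p15, p16, p17}}; |τ_{X×Y}| = 18.

Enumerate products U × V with U ∈ τ_X, V ∈ τ_Y (deduplicated):
  ∅ × ∅ = {} (∅)
  {53} × {p15} = {(53,p15)}
  {53} × {p16} = {(53,p16)}
  {53} × {p15, p16} = {(53,p15), (53,p16)}
  {53, 54} × {p15} = {(53,p15), (54,p15)}
  {53} × {p16, p17} = {(53,p16), (53,p17)}
  {53, 54} × {p16} = {(53,p16), (54,p16)}
  {53} × {p15, p16, p17} = {(53,p15), (53,p16), (53,p17)}
  {53, 54} × {p15, p16} = {(53,p15), (53,p16), (54,p15), (54,p16)}
  {53, 54} × {p16, p17} = {(53,p16), (53,p17), (54,p16), (54,p17)}
  {53, 54} × {p15, p16, p17} = {(53,p15), (53,p16), (53,p17), (54,p15), (54,p16), (54,p17)}
These 11 distinct sets form the basis B.
Close under arbitrary unions to get τ_{X×Y}; counting gives |τ_{X×Y}| = 18.
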